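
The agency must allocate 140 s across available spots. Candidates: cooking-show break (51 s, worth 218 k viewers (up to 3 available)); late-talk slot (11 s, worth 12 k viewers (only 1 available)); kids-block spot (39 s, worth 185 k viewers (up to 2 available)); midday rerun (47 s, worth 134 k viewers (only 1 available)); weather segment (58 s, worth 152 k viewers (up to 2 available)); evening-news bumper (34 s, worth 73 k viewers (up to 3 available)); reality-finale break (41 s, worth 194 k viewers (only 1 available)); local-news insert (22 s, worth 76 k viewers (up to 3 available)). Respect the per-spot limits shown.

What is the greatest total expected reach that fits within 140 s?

600

Density check — kids-block spot 4.74, reality-finale break 4.73, cooking-show break 4.27, local-news insert 3.45 are the best per s.
Greedy by ratio would take late-talk slot + 2×kids-block spot + reality-finale break: 130 s used, total 576.
Dropping reality-finale break frees 41 s; slotting in cooking-show break (51 s) lifts the total to 600 at 140 s.
Nothing else within 140 s beats 600.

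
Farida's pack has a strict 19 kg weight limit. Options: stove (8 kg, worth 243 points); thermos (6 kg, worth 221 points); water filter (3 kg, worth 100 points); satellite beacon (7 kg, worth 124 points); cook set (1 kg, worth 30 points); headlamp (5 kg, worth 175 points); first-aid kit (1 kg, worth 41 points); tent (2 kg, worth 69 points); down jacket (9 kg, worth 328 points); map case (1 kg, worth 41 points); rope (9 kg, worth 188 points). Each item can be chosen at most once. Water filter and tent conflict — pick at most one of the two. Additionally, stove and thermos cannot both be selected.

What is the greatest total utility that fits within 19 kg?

700

Best packing: thermos + first-aid kit + tent + down jacket + map case — 19 kg, 700 total.
The closest alternative, thermos + water filter + first-aid kit + down jacket, reaches only 690.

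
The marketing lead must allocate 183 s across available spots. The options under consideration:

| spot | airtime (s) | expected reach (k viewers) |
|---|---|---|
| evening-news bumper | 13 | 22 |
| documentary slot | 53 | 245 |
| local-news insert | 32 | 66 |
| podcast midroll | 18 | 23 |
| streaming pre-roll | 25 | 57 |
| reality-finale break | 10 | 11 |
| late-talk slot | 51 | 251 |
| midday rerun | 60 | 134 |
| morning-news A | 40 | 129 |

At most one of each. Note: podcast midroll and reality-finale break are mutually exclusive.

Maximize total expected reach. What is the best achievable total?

Taking evening-news bumper + documentary slot + streaming pre-roll + late-talk slot + morning-news A: 182 s used, 704 in expected reach.

704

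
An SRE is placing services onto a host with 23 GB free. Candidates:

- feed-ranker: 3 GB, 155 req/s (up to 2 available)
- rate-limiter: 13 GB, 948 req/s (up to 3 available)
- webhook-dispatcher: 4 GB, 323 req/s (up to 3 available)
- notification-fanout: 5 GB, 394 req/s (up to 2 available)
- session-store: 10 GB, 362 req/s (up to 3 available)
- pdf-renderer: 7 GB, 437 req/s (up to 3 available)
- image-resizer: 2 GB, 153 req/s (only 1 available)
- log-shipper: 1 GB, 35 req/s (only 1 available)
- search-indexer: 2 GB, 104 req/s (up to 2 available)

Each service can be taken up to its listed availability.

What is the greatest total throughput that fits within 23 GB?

1792

Density check — webhook-dispatcher 80.75, notification-fanout 78.80, image-resizer 76.50 are the best per GB.
Best packing: 3×webhook-dispatcher + 2×notification-fanout + log-shipper — 23 GB, 1792 total.
Every other selection either busts 23 GB or exceeds an availability limit or fails to beat 1792.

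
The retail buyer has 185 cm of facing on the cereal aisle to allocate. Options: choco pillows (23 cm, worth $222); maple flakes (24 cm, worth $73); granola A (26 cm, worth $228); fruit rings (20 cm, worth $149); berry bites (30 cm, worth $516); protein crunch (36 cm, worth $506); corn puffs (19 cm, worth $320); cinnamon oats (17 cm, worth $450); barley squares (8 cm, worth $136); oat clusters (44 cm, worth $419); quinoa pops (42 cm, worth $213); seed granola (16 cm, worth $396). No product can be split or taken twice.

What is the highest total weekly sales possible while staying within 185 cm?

2829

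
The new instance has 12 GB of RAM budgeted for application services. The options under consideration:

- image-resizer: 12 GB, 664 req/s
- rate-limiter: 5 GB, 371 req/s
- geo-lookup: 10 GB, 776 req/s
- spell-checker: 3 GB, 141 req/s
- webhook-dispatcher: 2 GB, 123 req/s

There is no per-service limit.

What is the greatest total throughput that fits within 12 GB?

899

Taking geo-lookup + webhook-dispatcher: 12 GB used, 899 in throughput.
Every other selection either busts 12 GB or fails to beat 899.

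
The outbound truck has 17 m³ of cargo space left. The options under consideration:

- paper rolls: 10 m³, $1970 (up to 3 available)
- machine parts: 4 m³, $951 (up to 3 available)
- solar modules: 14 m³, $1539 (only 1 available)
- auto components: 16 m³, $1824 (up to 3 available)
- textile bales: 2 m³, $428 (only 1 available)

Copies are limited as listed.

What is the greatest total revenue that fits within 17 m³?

3349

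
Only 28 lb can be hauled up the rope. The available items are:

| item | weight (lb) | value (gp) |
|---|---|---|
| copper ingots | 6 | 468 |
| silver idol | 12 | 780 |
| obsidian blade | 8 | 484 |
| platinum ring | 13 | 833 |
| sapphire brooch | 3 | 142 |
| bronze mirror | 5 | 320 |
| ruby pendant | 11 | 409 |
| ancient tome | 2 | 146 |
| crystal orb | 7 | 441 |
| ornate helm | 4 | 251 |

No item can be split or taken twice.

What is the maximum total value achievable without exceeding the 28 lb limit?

A density-first pass picks copper ingots + silver idol + sapphire brooch + bronze mirror + ancient tome — 1856 at 28 lb.
A better packing is copper ingots + platinum ring + ancient tome + crystal orb: 28 lb, total 1888.
No other feasible combination exceeds 1888.

1888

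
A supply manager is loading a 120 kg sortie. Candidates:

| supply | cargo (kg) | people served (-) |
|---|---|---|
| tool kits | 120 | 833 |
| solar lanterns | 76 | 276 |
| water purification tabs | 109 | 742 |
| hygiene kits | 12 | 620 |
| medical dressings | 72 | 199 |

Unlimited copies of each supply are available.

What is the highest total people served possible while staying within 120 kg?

By people served per kg: hygiene kits 51.67, tool kits 6.94, water purification tabs 6.81, solar lanterns 3.63 lead.
Taking 10×hygiene kits: 120 kg used, 6200 in people served.
Every other selection either busts 120 kg or fails to beat 6200.

6200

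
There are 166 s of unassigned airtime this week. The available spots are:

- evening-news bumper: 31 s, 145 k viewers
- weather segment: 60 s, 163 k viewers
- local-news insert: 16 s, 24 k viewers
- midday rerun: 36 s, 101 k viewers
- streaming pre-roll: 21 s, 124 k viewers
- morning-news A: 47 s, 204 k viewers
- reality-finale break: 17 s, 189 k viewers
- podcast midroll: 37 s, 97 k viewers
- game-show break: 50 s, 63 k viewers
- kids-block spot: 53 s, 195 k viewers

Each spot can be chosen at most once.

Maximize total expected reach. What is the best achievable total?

763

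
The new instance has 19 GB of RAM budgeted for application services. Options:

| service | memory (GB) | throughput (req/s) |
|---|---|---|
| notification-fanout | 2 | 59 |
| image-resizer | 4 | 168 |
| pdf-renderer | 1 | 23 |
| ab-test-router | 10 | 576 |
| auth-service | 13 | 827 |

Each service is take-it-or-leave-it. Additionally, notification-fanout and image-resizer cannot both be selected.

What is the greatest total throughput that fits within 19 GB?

1018

Ranking by ratio (throughput/GB): auth-service 63.62, ab-test-router 57.60, image-resizer 42.00, notification-fanout 29.50.
Best packing: image-resizer + pdf-renderer + auth-service — 18 GB, 1018 total.
Nothing else feasible within 19 GB beats 1018.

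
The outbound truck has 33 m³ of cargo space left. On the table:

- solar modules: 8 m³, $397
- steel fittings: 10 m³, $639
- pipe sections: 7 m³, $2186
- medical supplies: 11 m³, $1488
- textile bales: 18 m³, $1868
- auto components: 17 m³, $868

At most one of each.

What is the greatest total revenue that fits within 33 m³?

4451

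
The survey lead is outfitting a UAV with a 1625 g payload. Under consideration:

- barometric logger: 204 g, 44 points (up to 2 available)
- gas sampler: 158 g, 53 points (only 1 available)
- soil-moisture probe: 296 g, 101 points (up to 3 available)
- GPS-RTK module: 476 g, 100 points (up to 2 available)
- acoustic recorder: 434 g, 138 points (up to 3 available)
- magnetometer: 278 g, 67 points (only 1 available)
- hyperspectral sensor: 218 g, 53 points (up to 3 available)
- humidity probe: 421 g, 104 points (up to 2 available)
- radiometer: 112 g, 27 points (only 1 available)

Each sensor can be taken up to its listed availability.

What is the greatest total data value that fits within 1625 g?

Filling by ratio: gas sampler + 3×soil-moisture probe + acoustic recorder + radiometer for 521, with 33 g left unused.
The 408 g tied up in soil-moisture probe and radiometer is better spent on acoustic recorder — total rises to 531 (1618 g).

531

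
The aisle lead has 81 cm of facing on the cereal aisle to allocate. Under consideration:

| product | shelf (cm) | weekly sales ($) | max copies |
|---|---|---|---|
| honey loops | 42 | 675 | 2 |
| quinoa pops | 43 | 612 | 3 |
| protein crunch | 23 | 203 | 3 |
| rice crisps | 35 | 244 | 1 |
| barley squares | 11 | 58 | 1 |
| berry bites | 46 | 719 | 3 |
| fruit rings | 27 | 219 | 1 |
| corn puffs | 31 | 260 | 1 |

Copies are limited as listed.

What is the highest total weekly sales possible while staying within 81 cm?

Filling by ratio: honey loops + protein crunch + barley squares for 936, with 5 cm left unused.
Replace honey loops with berry bites: the trade gains 44 net, giving 980 at 80 cm.
The spare 1 cm is too small for any remaining product, and no exchange beats 980.

980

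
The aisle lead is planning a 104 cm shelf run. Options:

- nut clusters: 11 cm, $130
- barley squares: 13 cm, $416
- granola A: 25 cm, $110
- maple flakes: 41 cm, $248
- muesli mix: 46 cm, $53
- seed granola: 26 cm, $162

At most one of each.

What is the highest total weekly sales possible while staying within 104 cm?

956

Taking nut clusters + barley squares + maple flakes + seed granola: 91 cm used, 956 in weekly sales.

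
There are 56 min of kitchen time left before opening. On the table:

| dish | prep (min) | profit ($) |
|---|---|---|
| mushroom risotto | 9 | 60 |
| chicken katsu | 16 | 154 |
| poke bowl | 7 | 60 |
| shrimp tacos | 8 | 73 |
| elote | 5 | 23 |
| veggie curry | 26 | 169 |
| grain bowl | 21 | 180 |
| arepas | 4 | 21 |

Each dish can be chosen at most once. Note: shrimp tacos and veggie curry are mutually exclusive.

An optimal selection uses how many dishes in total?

The maximum profit within 56 min is 488.
One optimal bundle: chicken katsu + poke bowl + shrimp tacos + grain bowl + arepas (56 min).
All optima have 5 dishes.

5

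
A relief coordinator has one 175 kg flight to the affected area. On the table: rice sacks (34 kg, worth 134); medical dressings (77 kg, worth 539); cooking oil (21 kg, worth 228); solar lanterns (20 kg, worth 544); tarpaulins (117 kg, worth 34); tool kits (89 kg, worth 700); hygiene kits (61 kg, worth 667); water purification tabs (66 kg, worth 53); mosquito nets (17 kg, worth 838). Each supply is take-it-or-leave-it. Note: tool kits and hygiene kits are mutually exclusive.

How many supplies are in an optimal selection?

4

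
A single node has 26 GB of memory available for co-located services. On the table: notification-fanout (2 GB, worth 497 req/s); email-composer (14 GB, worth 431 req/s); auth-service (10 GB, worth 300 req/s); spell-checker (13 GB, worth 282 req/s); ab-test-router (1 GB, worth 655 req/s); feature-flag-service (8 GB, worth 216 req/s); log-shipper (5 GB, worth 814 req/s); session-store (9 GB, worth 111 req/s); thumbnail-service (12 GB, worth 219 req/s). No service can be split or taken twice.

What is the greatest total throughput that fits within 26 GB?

Filling by ratio: notification-fanout + email-composer + ab-test-router + log-shipper for 2397, with 4 GB left unused.
The 14 GB tied up in email-composer is better spent on auth-service + feature-flag-service — total rises to 2482 (26 GB).
Next best is notification-fanout + email-composer + ab-test-router + log-shipper at 2397 (22 GB) — short by 85.

2482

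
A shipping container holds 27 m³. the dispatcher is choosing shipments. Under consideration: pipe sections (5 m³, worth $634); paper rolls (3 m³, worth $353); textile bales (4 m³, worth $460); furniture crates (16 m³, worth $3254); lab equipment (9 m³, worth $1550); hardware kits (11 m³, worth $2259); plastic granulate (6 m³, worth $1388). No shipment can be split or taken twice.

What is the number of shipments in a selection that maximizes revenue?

2

The maximum revenue within 27 m³ is 5513.
One optimal bundle: furniture crates + hardware kits (27 m³).
Every optimal selection uses 2 shipments.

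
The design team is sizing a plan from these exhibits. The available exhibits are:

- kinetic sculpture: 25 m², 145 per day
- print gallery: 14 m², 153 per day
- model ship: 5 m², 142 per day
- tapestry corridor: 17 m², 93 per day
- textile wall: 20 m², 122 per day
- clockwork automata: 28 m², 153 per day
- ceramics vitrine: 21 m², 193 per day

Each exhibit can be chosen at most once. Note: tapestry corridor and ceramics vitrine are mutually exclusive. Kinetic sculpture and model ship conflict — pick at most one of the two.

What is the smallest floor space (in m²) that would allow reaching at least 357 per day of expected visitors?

36

Look for the lowest-floor combination reaching 357.
print gallery + model ship + tapestry corridor reaches 388 using 36 m².
No combination under 36 m² hits 357.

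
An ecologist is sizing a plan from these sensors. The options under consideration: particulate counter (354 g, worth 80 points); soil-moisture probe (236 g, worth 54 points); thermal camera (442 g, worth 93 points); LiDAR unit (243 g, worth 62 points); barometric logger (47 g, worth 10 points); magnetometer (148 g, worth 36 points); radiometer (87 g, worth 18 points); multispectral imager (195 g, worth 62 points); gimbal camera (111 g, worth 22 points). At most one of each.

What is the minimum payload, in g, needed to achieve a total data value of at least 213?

822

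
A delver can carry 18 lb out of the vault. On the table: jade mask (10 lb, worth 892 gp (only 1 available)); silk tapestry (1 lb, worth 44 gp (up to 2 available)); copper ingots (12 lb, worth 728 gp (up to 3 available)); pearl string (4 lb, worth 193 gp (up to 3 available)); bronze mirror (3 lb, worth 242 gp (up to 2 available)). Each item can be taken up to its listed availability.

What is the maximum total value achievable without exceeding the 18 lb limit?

Ranking by ratio (value/lb): jade mask 89.20, bronze mirror 80.67, copper ingots 60.67, pearl string 48.25.
Taking jade mask + 2×silk tapestry + 2×bronze mirror: 18 lb used, 1464 in value.
Nothing else within 18 lb beats 1464.

1464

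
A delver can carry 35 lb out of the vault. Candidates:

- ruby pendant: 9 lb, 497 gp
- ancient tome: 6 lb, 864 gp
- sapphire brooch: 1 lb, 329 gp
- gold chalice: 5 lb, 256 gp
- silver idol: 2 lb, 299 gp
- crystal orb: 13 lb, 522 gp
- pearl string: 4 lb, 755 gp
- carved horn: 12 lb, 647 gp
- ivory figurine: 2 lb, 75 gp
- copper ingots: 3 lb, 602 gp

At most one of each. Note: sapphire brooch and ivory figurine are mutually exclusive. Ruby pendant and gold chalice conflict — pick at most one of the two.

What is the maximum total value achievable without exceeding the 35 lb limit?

3752

Density check — sapphire brooch 329.00, copper ingots 200.67, pearl string 188.75, silver idol 149.50 are the best per lb.
Taking ancient tome + sapphire brooch + gold chalice + silver idol + pearl string + carved horn + copper ingots: 33 lb used, 3752 in value.
Next best is ruby pendant + ancient tome + sapphire brooch + pearl string + carved horn + copper ingots at 3694 (35 lb) — short by 58.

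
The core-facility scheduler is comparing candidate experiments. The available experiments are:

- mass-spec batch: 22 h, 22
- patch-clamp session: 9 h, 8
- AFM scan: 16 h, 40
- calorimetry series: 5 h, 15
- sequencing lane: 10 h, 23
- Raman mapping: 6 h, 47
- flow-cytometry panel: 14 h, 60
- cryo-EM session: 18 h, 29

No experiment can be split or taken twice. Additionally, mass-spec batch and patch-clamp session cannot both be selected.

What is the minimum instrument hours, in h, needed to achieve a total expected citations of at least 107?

20

Look for the lowest-instrument combination reaching 107.
Taking Raman mapping + flow-cytometry panel gives 107 (≥ 107) for 20 h.
Any bundle with less than 20 h falls short of 107.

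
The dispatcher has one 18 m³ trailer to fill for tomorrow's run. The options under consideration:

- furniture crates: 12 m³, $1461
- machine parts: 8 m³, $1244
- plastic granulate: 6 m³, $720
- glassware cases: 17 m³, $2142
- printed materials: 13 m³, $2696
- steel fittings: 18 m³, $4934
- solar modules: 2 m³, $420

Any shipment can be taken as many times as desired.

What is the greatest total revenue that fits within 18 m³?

4934

The ratio ordering already packs tightly: steel fittings, 18 m³, 4934.
Nothing else within 18 m³ beats 4934.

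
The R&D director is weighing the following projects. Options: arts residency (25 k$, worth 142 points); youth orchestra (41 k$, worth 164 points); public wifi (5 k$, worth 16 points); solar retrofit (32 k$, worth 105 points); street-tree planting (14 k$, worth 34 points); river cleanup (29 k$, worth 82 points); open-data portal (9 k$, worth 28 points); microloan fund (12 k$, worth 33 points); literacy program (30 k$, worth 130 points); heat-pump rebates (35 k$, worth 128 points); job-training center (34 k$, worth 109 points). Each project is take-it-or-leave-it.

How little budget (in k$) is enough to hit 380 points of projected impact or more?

89

Minimise k$ subject to total projected impact ≥ 380.
arts residency + literacy program + job-training center: 381 projected impact at 89 k$.
No combination under 89 k$ hits 380.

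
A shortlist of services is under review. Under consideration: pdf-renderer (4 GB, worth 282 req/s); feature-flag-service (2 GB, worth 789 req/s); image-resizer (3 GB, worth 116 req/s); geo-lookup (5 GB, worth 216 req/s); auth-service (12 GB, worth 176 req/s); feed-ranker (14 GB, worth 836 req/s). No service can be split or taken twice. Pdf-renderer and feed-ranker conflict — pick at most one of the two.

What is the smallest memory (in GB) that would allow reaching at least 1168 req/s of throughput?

Look for the lowest-memory combination reaching 1168.
pdf-renderer + feature-flag-service + image-resizer: 1187 throughput at 9 GB.
Any bundle with less than 9 GB falls short of 1168.

9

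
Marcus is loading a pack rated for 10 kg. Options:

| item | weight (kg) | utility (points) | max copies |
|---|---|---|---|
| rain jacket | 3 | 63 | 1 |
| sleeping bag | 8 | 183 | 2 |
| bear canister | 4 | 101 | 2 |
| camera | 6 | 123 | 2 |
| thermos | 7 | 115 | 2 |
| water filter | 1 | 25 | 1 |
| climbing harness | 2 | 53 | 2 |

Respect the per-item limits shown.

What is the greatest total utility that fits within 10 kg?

255

Greedy by ratio would take bear canister + water filter + 2×climbing harness: 9 kg used, total 232.
Dropping water filter and climbing harness frees 3 kg; slotting in bear canister (4 kg) lifts the total to 255 at 10 kg.
Every other selection either busts 10 kg or exceeds an availability limit or fails to beat 255.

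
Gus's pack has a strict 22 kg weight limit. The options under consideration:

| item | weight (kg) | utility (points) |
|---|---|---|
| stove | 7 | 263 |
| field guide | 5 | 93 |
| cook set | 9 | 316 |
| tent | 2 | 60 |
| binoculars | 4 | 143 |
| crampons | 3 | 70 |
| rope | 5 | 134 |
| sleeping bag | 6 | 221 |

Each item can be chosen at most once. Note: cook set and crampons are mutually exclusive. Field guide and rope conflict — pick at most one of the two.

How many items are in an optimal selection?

Optimal total is 800.
stove + cook set + sleeping bag hits 800 at 22 kg.
Every optimal selection uses 3 items.

3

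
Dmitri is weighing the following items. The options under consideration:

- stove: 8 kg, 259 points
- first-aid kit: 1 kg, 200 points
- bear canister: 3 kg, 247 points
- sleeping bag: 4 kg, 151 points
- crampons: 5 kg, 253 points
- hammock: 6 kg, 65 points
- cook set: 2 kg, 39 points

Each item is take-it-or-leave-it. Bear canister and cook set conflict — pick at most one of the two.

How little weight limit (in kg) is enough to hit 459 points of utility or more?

8

Minimise kg subject to total utility ≥ 459.
first-aid kit + bear canister + sleeping bag reaches 598 using 8 kg.
Below 8 kg the best achievable stays under 459.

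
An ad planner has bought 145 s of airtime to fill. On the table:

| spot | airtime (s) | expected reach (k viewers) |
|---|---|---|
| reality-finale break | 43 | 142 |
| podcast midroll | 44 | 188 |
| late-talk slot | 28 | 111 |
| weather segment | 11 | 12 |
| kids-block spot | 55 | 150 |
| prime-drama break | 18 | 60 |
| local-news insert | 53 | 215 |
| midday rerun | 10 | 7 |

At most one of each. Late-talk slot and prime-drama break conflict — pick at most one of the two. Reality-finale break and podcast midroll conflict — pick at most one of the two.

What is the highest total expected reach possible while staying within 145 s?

Best packing: podcast midroll + late-talk slot + weather segment + local-news insert — 136 s, 526 total.
An exhaustive check of the 256 subsets confirms 526.

526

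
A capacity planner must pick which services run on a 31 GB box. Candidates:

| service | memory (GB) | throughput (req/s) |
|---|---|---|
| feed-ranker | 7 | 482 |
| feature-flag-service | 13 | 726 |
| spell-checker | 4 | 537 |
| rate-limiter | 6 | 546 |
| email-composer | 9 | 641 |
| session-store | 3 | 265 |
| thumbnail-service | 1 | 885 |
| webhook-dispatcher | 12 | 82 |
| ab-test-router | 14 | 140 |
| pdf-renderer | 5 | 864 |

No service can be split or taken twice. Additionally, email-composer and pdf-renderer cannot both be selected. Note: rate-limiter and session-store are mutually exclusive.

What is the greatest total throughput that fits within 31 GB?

3558

Feature-flag-service + spell-checker + rate-limiter + thumbnail-service + pdf-renderer uses 29 of the 31 GB and totals 3558.
The spare 2 GB is too small for any remaining service, and no feasible exchange beats 3558.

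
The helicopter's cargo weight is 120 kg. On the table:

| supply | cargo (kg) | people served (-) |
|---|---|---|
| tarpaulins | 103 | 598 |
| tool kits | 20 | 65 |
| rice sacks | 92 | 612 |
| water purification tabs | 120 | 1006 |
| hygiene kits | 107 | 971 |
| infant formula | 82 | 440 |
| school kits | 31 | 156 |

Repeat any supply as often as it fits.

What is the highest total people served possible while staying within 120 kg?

1006

Greedy by ratio would take hygiene kits: 107 kg used, total 971.
The 107 kg tied up in hygiene kits is better spent on water purification tabs — total rises to 1006 (120 kg).
That's the maximum — no swap from here does better than 1006.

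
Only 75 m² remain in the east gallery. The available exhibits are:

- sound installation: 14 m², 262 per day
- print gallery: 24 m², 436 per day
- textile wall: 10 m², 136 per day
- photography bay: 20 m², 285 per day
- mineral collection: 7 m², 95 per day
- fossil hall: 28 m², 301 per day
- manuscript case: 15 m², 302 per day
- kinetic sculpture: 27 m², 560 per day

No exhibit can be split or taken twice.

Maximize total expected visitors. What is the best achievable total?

1394

By expected visitors per m²: kinetic sculpture 20.74, manuscript case 20.13, sound installation 18.71, print gallery 18.17 lead.
The ratio heuristic lands on sound installation + textile wall + mineral collection + manuscript case + kinetic sculpture (1355) but leaves 2 m² idle.
Dropping mineral collection and manuscript case frees 22 m²; slotting in print gallery (24 m²) lifts the total to 1394 at 75 m².
That's the maximum — no swap from here does better than 1394.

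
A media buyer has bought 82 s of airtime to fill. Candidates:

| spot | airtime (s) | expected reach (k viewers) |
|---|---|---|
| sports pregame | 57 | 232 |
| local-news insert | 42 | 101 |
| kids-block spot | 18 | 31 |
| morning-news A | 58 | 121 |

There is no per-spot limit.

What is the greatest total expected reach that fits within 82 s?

263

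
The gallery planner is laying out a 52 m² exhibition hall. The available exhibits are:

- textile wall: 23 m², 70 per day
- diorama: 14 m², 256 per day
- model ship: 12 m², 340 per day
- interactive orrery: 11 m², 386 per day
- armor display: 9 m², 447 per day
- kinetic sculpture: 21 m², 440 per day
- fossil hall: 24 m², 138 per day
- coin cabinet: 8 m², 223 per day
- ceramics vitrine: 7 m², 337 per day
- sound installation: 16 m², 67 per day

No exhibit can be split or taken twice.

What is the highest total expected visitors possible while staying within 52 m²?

1733

The ratio ordering already packs tightly: model ship + interactive orrery + armor display + coin cabinet + ceramics vitrine, 47 m², 1733.
Every other selection either busts 52 m² or fails to beat 1733.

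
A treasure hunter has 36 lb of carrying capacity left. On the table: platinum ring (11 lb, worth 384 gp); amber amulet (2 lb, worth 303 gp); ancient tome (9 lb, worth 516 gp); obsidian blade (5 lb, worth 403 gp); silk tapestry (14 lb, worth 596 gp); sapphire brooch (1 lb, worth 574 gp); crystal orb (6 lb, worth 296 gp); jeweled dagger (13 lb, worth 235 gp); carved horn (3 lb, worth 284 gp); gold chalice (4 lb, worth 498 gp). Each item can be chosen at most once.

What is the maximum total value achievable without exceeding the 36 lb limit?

2962

A density-first pass picks amber amulet + ancient tome + obsidian blade + sapphire brooch + crystal orb + carved horn + gold chalice — 2874 at 30 lb.
The 6 lb tied up in crystal orb is better spent on platinum ring — total rises to 2962 (35 lb).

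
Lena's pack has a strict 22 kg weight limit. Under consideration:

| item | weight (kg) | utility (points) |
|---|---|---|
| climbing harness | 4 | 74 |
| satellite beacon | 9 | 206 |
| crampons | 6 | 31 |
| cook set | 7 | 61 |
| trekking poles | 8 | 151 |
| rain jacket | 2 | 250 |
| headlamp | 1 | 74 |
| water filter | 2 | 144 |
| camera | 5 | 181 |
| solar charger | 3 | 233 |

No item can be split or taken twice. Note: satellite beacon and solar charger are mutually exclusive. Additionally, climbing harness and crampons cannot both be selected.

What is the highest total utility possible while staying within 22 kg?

1033

Trekking poles + rain jacket + headlamp + water filter + camera + solar charger uses 21 of the 22 kg and totals 1033.
The spare 1 kg is too small for any remaining item, and no feasible exchange beats 1033.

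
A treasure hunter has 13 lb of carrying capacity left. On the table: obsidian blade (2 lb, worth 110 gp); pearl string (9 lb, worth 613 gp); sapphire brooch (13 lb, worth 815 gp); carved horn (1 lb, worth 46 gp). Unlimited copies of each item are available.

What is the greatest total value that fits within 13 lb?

By value per lb: pearl string 68.11, sapphire brooch 62.69, obsidian blade 55.00 lead.
Best packing: 2×obsidian blade + pearl string — 13 lb, 833 total.
Nothing else within 13 lb beats 833.

833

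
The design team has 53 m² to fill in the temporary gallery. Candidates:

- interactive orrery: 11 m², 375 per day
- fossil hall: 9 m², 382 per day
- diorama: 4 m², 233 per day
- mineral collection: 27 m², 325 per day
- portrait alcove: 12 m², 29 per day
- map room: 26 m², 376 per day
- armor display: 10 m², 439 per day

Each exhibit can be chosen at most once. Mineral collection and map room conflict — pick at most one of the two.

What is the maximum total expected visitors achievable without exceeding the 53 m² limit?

1458

The ratio ordering already packs tightly: interactive orrery + fossil hall + diorama + portrait alcove + armor display, 46 m², 1458.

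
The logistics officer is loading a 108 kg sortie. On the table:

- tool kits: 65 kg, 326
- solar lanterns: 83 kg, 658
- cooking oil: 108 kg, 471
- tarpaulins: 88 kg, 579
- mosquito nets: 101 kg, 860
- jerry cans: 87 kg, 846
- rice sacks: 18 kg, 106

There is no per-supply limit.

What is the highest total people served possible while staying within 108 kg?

Ranking by ratio (people served/kg): jerry cans 9.72, mosquito nets 8.51, solar lanterns 7.93, tarpaulins 6.58.
Taking jerry cans + rice sacks: 105 kg used, 952 in people served.
No other feasible combination exceeds 952.

952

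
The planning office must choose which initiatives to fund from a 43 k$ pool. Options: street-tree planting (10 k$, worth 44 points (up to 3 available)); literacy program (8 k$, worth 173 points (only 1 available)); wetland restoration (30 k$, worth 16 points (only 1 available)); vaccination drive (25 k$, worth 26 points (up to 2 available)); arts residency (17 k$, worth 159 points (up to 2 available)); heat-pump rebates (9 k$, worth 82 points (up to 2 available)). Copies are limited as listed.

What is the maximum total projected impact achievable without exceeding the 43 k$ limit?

496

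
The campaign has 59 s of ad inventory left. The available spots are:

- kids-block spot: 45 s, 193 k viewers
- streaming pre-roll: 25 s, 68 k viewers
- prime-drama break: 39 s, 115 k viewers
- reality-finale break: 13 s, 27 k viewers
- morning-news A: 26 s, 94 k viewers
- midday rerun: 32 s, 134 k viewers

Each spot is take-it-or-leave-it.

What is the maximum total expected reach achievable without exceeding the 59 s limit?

228

A density-first pass picks kids-block spot + reality-finale break — 220 at 58 s.
Replace kids-block spot and reality-finale break with morning-news A + midday rerun: the trade gains 8 net, giving 228 at 58 s.
Runner-up kids-block spot + reality-finale break tops out at 220.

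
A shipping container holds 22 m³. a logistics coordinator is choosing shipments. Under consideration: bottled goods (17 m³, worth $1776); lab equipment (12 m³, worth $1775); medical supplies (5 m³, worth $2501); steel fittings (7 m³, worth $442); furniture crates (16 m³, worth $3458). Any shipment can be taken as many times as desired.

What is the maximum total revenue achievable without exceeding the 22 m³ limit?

Best packing: 4×medical supplies — 20 m³, 10004 total.
The spare 2 m³ is too small for any remaining shipment, and no exchange beats 10004.

10004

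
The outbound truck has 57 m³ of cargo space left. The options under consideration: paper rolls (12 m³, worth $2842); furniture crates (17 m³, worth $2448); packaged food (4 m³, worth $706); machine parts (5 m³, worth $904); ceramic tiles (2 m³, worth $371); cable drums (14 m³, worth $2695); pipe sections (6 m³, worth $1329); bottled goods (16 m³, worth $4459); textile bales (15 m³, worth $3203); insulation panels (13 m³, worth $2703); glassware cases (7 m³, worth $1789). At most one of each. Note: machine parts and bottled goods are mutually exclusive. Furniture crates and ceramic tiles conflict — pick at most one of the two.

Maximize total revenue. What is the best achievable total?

13622

By revenue per m³: bottled goods 278.69, glassware cases 255.57, paper rolls 236.83, pipe sections 221.50 lead.
The ratio ordering already packs tightly: paper rolls + pipe sections + bottled goods + textile bales + glassware cases, 56 m³, 13622.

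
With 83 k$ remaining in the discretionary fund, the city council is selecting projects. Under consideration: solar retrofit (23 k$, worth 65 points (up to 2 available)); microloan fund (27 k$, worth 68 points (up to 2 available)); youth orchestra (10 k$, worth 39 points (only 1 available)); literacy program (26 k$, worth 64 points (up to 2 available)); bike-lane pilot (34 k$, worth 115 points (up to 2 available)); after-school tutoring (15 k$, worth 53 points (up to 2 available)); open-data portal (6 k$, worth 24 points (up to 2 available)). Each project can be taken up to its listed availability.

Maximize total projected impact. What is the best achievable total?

284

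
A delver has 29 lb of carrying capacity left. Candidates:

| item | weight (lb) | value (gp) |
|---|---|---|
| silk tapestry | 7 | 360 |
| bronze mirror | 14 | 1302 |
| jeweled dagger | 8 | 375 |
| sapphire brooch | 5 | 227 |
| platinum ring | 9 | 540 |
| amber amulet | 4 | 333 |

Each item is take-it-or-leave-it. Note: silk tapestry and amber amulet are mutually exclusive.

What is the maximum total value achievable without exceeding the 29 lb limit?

Bronze mirror + platinum ring + amber amulet uses 27 of the 29 lb and totals 2175.

2175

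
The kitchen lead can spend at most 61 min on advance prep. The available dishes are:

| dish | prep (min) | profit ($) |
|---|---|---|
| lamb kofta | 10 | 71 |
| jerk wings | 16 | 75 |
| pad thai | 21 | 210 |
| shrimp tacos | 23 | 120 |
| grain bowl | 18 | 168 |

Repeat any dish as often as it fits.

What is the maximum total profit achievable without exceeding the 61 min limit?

588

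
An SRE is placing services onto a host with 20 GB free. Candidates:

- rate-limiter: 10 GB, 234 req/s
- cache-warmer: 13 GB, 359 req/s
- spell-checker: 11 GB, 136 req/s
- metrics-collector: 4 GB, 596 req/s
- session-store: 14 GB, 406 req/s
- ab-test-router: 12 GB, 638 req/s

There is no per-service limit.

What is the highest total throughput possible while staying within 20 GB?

Taking 5×metrics-collector: 20 GB used, 2980 in throughput.

2980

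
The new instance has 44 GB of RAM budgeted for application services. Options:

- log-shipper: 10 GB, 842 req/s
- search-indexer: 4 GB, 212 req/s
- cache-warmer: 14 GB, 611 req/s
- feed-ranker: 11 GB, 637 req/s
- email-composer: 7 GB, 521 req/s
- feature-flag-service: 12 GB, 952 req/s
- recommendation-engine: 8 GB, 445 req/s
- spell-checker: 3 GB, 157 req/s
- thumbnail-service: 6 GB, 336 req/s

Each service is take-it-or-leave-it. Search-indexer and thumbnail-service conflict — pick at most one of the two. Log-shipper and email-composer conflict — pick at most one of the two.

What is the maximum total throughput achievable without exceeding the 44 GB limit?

3033

Density check — log-shipper 84.20, feature-flag-service 79.33, email-composer 74.43 are the best per GB.
Best packing: log-shipper + feed-ranker + feature-flag-service + recommendation-engine + spell-checker — 44 GB, 3033 total.
Next best is log-shipper + feed-ranker + feature-flag-service + spell-checker + thumbnail-service at 2924 (42 GB) — short by 109.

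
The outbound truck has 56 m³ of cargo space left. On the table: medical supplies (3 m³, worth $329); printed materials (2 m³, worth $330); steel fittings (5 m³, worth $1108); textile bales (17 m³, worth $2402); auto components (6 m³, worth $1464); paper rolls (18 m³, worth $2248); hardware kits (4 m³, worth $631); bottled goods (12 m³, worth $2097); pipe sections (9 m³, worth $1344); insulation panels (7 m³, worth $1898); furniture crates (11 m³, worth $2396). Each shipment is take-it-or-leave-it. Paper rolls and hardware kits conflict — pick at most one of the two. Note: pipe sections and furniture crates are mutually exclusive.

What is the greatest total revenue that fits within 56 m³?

10587

Printed materials + textile bales + auto components + bottled goods + insulation panels + furniture crates uses 55 of the 56 m³ and totals 10587.
Next best is medical supplies + textile bales + auto components + bottled goods + insulation panels + furniture crates at 10586 (56 m³) — short by 1.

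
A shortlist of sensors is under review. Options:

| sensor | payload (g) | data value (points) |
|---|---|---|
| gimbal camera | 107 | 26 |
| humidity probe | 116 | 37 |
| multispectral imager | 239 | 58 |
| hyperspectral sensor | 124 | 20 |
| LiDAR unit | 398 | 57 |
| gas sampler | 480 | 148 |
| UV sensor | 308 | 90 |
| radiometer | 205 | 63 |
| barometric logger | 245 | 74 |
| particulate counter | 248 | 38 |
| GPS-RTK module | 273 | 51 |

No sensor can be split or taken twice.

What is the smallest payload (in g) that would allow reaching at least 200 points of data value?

Need the lightest bundle worth ≥ 200.
humidity probe + UV sensor + barometric logger reaches 201 using 669 g.
Below 669 g the best achievable stays under 200.

669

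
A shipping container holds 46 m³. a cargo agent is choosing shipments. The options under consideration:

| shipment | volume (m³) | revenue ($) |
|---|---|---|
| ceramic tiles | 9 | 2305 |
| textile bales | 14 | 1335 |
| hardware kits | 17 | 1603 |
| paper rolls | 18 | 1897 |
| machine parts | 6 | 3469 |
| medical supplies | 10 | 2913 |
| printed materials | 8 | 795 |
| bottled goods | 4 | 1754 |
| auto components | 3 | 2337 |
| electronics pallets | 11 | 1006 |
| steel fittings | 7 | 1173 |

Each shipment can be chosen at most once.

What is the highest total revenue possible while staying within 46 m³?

14113

Density check — auto components 779.00, machine parts 578.17, bottled goods 438.50, medical supplies 291.30 are the best per m³.
A density-first pass picks ceramic tiles + machine parts + medical supplies + bottled goods + auto components + steel fittings — 13951 at 39 m³.
The 7 m³ tied up in steel fittings is better spent on textile bales — total rises to 14113 (46 m³).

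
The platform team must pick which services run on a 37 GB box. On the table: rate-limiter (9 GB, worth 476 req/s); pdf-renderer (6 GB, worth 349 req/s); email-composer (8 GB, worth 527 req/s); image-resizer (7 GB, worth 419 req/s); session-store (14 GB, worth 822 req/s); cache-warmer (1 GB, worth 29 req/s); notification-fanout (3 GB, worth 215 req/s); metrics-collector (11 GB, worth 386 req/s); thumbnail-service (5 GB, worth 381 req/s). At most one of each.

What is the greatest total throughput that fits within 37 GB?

Density check — thumbnail-service 76.20, notification-fanout 71.67, email-composer 65.88 are the best per GB.
Taking email-composer + image-resizer + session-store + notification-fanout + thumbnail-service: 37 GB used, 2364 in throughput.
No other feasible combination exceeds 2364.

2364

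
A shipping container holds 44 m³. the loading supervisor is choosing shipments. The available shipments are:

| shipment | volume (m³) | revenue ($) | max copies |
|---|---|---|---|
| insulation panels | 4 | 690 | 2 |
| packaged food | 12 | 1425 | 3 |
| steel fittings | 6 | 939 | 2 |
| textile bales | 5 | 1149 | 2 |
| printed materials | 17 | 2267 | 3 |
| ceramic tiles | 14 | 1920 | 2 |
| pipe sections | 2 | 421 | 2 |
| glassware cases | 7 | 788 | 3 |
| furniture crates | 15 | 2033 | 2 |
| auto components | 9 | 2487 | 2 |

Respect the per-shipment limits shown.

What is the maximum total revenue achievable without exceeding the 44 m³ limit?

The ratio heuristic lands on 2×insulation panels + 2×textile bales + 2×pipe sections + 2×auto components (9494) but leaves 4 m³ idle.
The 2 m³ tied up in pipe sections is better spent on steel fittings — total rises to 10012 (44 m³).
Nothing else within 44 m³ beats 10012.

10012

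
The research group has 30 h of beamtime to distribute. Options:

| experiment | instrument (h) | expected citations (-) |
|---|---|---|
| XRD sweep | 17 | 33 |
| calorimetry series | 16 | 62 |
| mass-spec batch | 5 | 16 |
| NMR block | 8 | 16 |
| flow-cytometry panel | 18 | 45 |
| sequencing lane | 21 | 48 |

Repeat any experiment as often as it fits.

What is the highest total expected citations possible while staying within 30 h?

96

Filling by ratio: calorimetry series + 2×mass-spec batch for 94, with 4 h left unused.
Replace calorimetry series with 4×mass-spec batch: the trade gains 2 net, giving 96 at 30 h.
That's the maximum — no swap from here does better than 96.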